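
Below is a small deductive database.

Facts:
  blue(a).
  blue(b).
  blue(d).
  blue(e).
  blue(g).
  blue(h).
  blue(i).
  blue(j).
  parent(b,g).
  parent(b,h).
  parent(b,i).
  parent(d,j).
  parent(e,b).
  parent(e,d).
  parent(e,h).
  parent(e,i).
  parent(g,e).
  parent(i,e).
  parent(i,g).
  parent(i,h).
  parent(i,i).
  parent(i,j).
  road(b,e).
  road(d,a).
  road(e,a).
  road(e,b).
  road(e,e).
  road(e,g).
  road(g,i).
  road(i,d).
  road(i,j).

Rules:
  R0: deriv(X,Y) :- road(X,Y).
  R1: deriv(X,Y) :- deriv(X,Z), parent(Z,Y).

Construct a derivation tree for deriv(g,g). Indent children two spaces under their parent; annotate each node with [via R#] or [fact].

round 1: derive deriv(b,e) via R0 from road(b,e)
round 1: derive deriv(d,a) via R0 from road(d,a)
round 1: derive deriv(e,a) via R0 from road(e,a)
round 1: derive deriv(e,b) via R0 from road(e,b)
round 1: derive deriv(e,e) via R0 from road(e,e)
round 1: derive deriv(e,g) via R0 from road(e,g)
round 1: derive deriv(g,i) via R0 from road(g,i)
round 1: derive deriv(i,d) via R0 from road(i,d)
round 1: derive deriv(i,j) via R0 from road(i,j)
round 2: derive deriv(b,b) via R1 from deriv(b,e), parent(e,b)
round 2: derive deriv(b,d) via R1 from deriv(b,e), parent(e,d)
round 2: derive deriv(b,h) via R1 from deriv(b,e), parent(e,h)
round 2: derive deriv(b,i) via R1 from deriv(b,e), parent(e,i)
round 2: derive deriv(e,d) via R1 from deriv(e,e), parent(e,d)
round 2: derive deriv(e,h) via R1 from deriv(e,b), parent(b,h)
round 2: derive deriv(e,i) via R1 from deriv(e,b), parent(b,i)
round 2: derive deriv(g,e) via R1 from deriv(g,i), parent(i,e)
round 2: derive deriv(g,g) via R1 from deriv(g,i), parent(i,g)
round 2: derive deriv(g,h) via R1 from deriv(g,i), parent(i,h)
round 2: derive deriv(g,j) via R1 from deriv(g,i), parent(i,j)
round 3: derive deriv(b,g) via R1 from deriv(b,b), parent(b,g)
round 3: derive deriv(b,j) via R1 from deriv(b,d), parent(d,j)
round 3: derive deriv(e,j) via R1 from deriv(e,d), parent(d,j)
round 3: derive deriv(g,b) via R1 from deriv(g,e), parent(e,b)
round 3: derive deriv(g,d) via R1 from deriv(g,e), parent(e,d)

deriv(g,g)  [via R1]
  deriv(g,i)  [via R0]
    road(g,i)  [fact]
  parent(i,g)  [fact]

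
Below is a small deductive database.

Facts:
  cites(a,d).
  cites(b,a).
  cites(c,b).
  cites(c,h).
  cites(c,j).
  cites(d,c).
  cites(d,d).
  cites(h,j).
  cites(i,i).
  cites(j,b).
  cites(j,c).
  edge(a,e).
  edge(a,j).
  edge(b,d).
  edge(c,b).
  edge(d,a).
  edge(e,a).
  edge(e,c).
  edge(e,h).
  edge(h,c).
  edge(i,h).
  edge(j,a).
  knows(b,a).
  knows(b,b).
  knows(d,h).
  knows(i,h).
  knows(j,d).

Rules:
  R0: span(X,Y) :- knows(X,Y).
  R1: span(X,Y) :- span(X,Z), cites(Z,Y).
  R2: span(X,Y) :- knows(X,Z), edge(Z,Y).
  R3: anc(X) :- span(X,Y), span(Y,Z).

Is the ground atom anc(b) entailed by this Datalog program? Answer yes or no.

round 1: derive span(b,a) via R0 from knows(b,a)
round 1: derive span(b,b) via R0 from knows(b,b)
round 1: derive span(d,h) via R0 from knows(d,h)
round 1: derive span(i,h) via R0 from knows(i,h)
round 1: derive span(j,d) via R0 from knows(j,d)
round 1: derive span(b,d) via R2 from knows(b,b), edge(b,d)
round 1: derive span(b,e) via R2 from knows(b,a), edge(a,e)
round 1: derive span(b,j) via R2 from knows(b,a), edge(a,j)
round 1: derive span(d,c) via R2 from knows(d,h), edge(h,c)
round 1: derive span(i,c) via R2 from knows(i,h), edge(h,c)
round 1: derive span(j,a) via R2 from knows(j,d), edge(d,a)
round 2: derive span(b,c) via R1 from span(b,d), cites(d,c)
round 2: derive span(d,b) via R1 from span(d,c), cites(c,b)
round 2: derive span(d,j) via R1 from span(d,c), cites(c,j)
round 2: derive span(i,b) via R1 from span(i,c), cites(c,b)
round 2: derive span(i,j) via R1 from span(i,c), cites(c,j)
round 2: derive span(j,c) via R1 from span(j,d), cites(d,c)
round 2: derive anc(b) via R3 from span(b,b), span(b,a)
round 2: derive anc(j) via R3 from span(j,d), span(d,c)
round 3: derive span(b,h) via R1 from span(b,c), cites(c,h)
round 3: derive span(d,a) via R1 from span(d,b), cites(b,a)
round 3: derive span(i,a) via R1 from span(i,b), cites(b,a)
round 3: derive span(j,b) via R1 from span(j,c), cites(c,b)
round 3: derive span(j,h) via R1 from span(j,c), cites(c,h)
round 3: derive span(j,j) via R1 from span(j,c), cites(c,j)
round 3: derive anc(d) via R3 from span(d,b), span(b,a)
round 3: derive anc(i) via R3 from span(i,b), span(b,a)
round 4: derive span(d,d) via R1 from span(d,a), cites(a,d)
round 4: derive span(i,d) via R1 from span(i,a), cites(a,d)

yes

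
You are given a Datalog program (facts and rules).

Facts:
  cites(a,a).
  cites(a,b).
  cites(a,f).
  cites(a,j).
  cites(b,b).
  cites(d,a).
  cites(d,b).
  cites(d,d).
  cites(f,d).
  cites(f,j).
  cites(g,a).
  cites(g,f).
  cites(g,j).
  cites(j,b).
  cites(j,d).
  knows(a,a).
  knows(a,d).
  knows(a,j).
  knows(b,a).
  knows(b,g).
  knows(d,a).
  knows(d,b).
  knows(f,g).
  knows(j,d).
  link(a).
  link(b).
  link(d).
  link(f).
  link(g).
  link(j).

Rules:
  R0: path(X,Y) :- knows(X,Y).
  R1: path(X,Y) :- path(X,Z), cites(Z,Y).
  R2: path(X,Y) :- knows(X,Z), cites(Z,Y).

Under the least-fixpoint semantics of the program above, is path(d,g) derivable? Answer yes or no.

round 1: derive path(a,a) via R0 from knows(a,a)
round 1: derive path(a,d) via R0 from knows(a,d)
round 1: derive path(a,j) via R0 from knows(a,j)
round 1: derive path(b,a) via R0 from knows(b,a)
round 1: derive path(b,g) via R0 from knows(b,g)
round 1: derive path(d,a) via R0 from knows(d,a)
round 1: derive path(d,b) via R0 from knows(d,b)
round 1: derive path(f,g) via R0 from knows(f,g)
round 1: derive path(j,d) via R0 from knows(j,d)
round 1: derive path(a,b) via R2 from knows(a,a), cites(a,b)
round 1: derive path(a,f) via R2 from knows(a,a), cites(a,f)
round 1: derive path(b,b) via R2 from knows(b,a), cites(a,b)
round 1: derive path(b,f) via R2 from knows(b,a), cites(a,f)
round 1: derive path(b,j) via R2 from knows(b,a), cites(a,j)
round 1: derive path(d,f) via R2 from knows(d,a), cites(a,f)
round 1: derive path(d,j) via R2 from knows(d,a), cites(a,j)
round 1: derive path(f,a) via R2 from knows(f,g), cites(g,a)
round 1: derive path(f,f) via R2 from knows(f,g), cites(g,f)
round 1: derive path(f,j) via R2 from knows(f,g), cites(g,j)
round 1: derive path(j,a) via R2 from knows(j,d), cites(d,a)
round 1: derive path(j,b) via R2 from knows(j,d), cites(d,b)
round 2: derive path(b,d) via R1 from path(b,f), cites(f,d)
round 2: derive path(d,d) via R1 from path(d,f), cites(f,d)
round 2: derive path(f,b) via R1 from path(f,a), cites(a,b)
round 2: derive path(f,d) via R1 from path(f,f), cites(f,d)
round 2: derive path(j,f) via R1 from path(j,a), cites(a,f)
round 2: derive path(j,j) via R1 from path(j,a), cites(a,j)

no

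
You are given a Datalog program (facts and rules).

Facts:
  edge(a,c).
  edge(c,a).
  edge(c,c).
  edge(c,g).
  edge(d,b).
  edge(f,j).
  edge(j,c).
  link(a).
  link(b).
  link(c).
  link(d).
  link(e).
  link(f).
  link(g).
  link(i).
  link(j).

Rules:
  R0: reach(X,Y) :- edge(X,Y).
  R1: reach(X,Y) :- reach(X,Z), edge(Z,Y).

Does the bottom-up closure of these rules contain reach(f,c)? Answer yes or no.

round 1: derive reach(a,c) via R0 from edge(a,c)
round 1: derive reach(c,a) via R0 from edge(c,a)
round 1: derive reach(c,c) via R0 from edge(c,c)
round 1: derive reach(c,g) via R0 from edge(c,g)
round 1: derive reach(d,b) via R0 from edge(d,b)
round 1: derive reach(f,j) via R0 from edge(f,j)
round 1: derive reach(j,c) via R0 from edge(j,c)
round 2: derive reach(a,a) via R1 from reach(a,c), edge(c,a)
round 2: derive reach(a,g) via R1 from reach(a,c), edge(c,g)
round 2: derive reach(f,c) via R1 from reach(f,j), edge(j,c)
round 2: derive reach(j,a) via R1 from reach(j,c), edge(c,a)
round 2: derive reach(j,g) via R1 from reach(j,c), edge(c,g)
round 3: derive reach(f,a) via R1 from reach(f,c), edge(c,a)
round 3: derive reach(f,g) via R1 from reach(f,c), edge(c,g)

yes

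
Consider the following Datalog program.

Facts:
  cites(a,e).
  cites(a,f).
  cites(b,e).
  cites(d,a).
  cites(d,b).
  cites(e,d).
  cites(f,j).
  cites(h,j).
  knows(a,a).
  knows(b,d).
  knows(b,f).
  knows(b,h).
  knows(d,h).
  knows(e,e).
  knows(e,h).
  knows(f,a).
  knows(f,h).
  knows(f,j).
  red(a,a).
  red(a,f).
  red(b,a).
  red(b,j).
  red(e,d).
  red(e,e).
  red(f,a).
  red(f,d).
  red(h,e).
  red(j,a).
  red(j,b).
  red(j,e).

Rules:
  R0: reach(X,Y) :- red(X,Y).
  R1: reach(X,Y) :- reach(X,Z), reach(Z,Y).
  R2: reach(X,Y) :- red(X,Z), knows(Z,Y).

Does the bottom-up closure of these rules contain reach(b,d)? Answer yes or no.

round 1: derive reach(a,a) via R0 from red(a,a)
round 1: derive reach(a,f) via R0 from red(a,f)
round 1: derive reach(b,a) via R0 from red(b,a)
round 1: derive reach(b,j) via R0 from red(b,j)
round 1: derive reach(e,d) via R0 from red(e,d)
round 1: derive reach(e,e) via R0 from red(e,e)
round 1: derive reach(f,a) via R0 from red(f,a)
round 1: derive reach(f,d) via R0 from red(f,d)
round 1: derive reach(h,e) via R0 from red(h,e)
round 1: derive reach(j,a) via R0 from red(j,a)
round 1: derive reach(j,b) via R0 from red(j,b)
round 1: derive reach(j,e) via R0 from red(j,e)
round 1: derive reach(a,h) via R2 from red(a,f), knows(f,h)
round 1: derive reach(a,j) via R2 from red(a,f), knows(f,j)
round 1: derive reach(e,h) via R2 from red(e,d), knows(d,h)
round 1: derive reach(f,h) via R2 from red(f,d), knows(d,h)
round 1: derive reach(h,h) via R2 from red(h,e), knows(e,h)
round 1: derive reach(j,d) via R2 from red(j,b), knows(b,d)
round 1: derive reach(j,f) via R2 from red(j,b), knows(b,f)
round 1: derive reach(j,h) via R2 from red(j,b), knows(b,h)
round 2: derive reach(a,b) via R1 from reach(a,j), reach(j,b)
round 2: derive reach(a,d) via R1 from reach(a,f), reach(f,d)
round 2: derive reach(a,e) via R1 from reach(a,h), reach(h,e)
round 2: derive reach(b,b) via R1 from reach(b,j), reach(j,b)
round 2: derive reach(b,d) via R1 from reach(b,j), reach(j,d)
round 2: derive reach(b,e) via R1 from reach(b,j), reach(j,e)
round 2: derive reach(b,f) via R1 from reach(b,a), reach(a,f)
round 2: derive reach(b,h) via R1 from reach(b,a), reach(a,h)
round 2: derive reach(f,e) via R1 from reach(f,h), reach(h,e)
round 2: derive reach(f,f) via R1 from reach(f,a), reach(a,f)
round 2: derive reach(f,j) via R1 from reach(f,a), reach(a,j)
round 2: derive reach(h,d) via R1 from reach(h,e), reach(e,d)
round 2: derive reach(j,j) via R1 from reach(j,a), reach(a,j)
round 3: derive reach(f,b) via R1 from reach(f,a), reach(a,b)

yes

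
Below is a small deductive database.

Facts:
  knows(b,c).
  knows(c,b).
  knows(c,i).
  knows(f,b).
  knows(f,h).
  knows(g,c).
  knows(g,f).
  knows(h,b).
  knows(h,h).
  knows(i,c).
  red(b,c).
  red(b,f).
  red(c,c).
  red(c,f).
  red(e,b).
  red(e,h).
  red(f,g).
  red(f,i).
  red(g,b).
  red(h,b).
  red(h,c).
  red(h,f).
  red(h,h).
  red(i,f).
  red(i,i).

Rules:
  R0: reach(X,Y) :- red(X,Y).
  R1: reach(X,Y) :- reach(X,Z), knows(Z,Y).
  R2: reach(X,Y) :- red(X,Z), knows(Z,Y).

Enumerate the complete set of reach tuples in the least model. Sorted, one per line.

reach(b,b)
reach(b,c)
reach(b,f)
reach(b,h)
reach(b,i)
reach(c,b)
reach(c,c)
reach(c,f)
reach(c,h)
reach(c,i)
reach(e,b)
reach(e,c)
reach(e,h)
reach(e,i)
reach(f,b)
reach(f,c)
reach(f,f)
reach(f,g)
reach(f,h)
reach(f,i)
reach(g,b)
reach(g,c)
reach(g,i)
reach(h,b)
reach(h,c)
reach(h,f)
reach(h,h)
reach(h,i)
reach(i,b)
reach(i,c)
reach(i,f)
reach(i,h)
reach(i,i)

round 1: derive reach(b,c) via R0 from red(b,c)
round 1: derive reach(b,f) via R0 from red(b,f)
round 1: derive reach(c,c) via R0 from red(c,c)
round 1: derive reach(c,f) via R0 from red(c,f)
round 1: derive reach(e,b) via R0 from red(e,b)
round 1: derive reach(e,h) via R0 from red(e,h)
round 1: derive reach(f,g) via R0 from red(f,g)
round 1: derive reach(f,i) via R0 from red(f,i)
round 1: derive reach(g,b) via R0 from red(g,b)
round 1: derive reach(h,b) via R0 from red(h,b)
round 1: derive reach(h,c) via R0 from red(h,c)
round 1: derive reach(h,f) via R0 from red(h,f)
round 1: derive reach(h,h) via R0 from red(h,h)
round 1: derive reach(i,f) via R0 from red(i,f)
round 1: derive reach(i,i) via R0 from red(i,i)
round 1: derive reach(b,b) via R2 from red(b,c), knows(c,b)
round 1: derive reach(b,h) via R2 from red(b,f), knows(f,h)
round 1: derive reach(b,i) via R2 from red(b,c), knows(c,i)
round 1: derive reach(c,b) via R2 from red(c,c), knows(c,b)
round 1: derive reach(c,h) via R2 from red(c,f), knows(f,h)
round 1: derive reach(c,i) via R2 from red(c,c), knows(c,i)
round 1: derive reach(e,c) via R2 from red(e,b), knows(b,c)
round 1: derive reach(f,c) via R2 from red(f,g), knows(g,c)
round 1: derive reach(f,f) via R2 from red(f,g), knows(g,f)
round 1: derive reach(g,c) via R2 from red(g,b), knows(b,c)
round 1: derive reach(h,i) via R2 from red(h,c), knows(c,i)
round 1: derive reach(i,b) via R2 from red(i,f), knows(f,b)
round 1: derive reach(i,c) via R2 from red(i,i), knows(i,c)
round 1: derive reach(i,h) via R2 from red(i,f), knows(f,h)
round 2: derive reach(e,i) via R1 from reach(e,c), knows(c,i)
round 2: derive reach(f,b) via R1 from reach(f,c), knows(c,b)
round 2: derive reach(f,h) via R1 from reach(f,f), knows(f,h)
round 2: derive reach(g,i) via R1 from reach(g,c), knows(c,i)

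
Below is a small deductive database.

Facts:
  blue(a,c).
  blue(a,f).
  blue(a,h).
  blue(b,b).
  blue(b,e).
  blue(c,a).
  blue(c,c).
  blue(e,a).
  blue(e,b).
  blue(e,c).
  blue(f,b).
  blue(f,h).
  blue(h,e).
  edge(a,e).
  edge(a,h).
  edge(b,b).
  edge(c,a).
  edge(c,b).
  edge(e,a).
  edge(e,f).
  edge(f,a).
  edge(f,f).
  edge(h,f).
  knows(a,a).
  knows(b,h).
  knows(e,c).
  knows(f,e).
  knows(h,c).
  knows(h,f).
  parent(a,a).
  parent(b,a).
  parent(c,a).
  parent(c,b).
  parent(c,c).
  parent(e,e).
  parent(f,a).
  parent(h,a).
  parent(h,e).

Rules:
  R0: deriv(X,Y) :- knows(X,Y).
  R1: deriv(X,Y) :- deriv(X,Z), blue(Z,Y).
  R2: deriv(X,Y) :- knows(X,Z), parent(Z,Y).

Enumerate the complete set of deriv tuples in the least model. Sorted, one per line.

round 1: derive deriv(a,a) via R0 from knows(a,a)
round 1: derive deriv(b,h) via R0 from knows(b,h)
round 1: derive deriv(e,c) via R0 from knows(e,c)
round 1: derive deriv(f,e) via R0 from knows(f,e)
round 1: derive deriv(h,c) via R0 from knows(h,c)
round 1: derive deriv(h,f) via R0 from knows(h,f)
round 1: derive deriv(b,a) via R2 from knows(b,h), parent(h,a)
round 1: derive deriv(b,e) via R2 from knows(b,h), parent(h,e)
round 1: derive deriv(e,a) via R2 from knows(e,c), parent(c,a)
round 1: derive deriv(e,b) via R2 from knows(e,c), parent(c,b)
round 1: derive deriv(h,a) via R2 from knows(h,c), parent(c,a)
round 1: derive deriv(h,b) via R2 from knows(h,c), parent(c,b)
round 2: derive deriv(a,c) via R1 from deriv(a,a), blue(a,c)
round 2: derive deriv(a,f) via R1 from deriv(a,a), blue(a,f)
round 2: derive deriv(a,h) via R1 from deriv(a,a), blue(a,h)
round 2: derive deriv(b,b) via R1 from deriv(b,e), blue(e,b)
round 2: derive deriv(b,c) via R1 from deriv(b,a), blue(a,c)
round 2: derive deriv(b,f) via R1 from deriv(b,a), blue(a,f)
round 2: derive deriv(e,e) via R1 from deriv(e,b), blue(b,e)
round 2: derive deriv(e,f) via R1 from deriv(e,a), blue(a,f)
round 2: derive deriv(e,h) via R1 from deriv(e,a), blue(a,h)
round 2: derive deriv(f,a) via R1 from deriv(f,e), blue(e,a)
round 2: derive deriv(f,b) via R1 from deriv(f,e), blue(e,b)
round 2: derive deriv(f,c) via R1 from deriv(f,e), blue(e,c)
round 2: derive deriv(h,e) via R1 from deriv(h,b), blue(b,e)
round 2: derive deriv(h,h) via R1 from deriv(h,a), blue(a,h)
round 3: derive deriv(a,b) via R1 from deriv(a,f), blue(f,b)
round 3: derive deriv(a,e) via R1 from deriv(a,h), blue(h,e)
round 3: derive deriv(f,f) via R1 from deriv(f,a), blue(a,f)
round 3: derive deriv(f,h) via R1 from deriv(f,a), blue(a,h)

deriv(a,a)
deriv(a,b)
deriv(a,c)
deriv(a,e)
deriv(a,f)
deriv(a,h)
deriv(b,a)
deriv(b,b)
deriv(b,c)
deriv(b,e)
deriv(b,f)
deriv(b,h)
deriv(e,a)
deriv(e,b)
deriv(e,c)
deriv(e,e)
deriv(e,f)
deriv(e,h)
deriv(f,a)
deriv(f,b)
deriv(f,c)
deriv(f,e)
deriv(f,f)
deriv(f,h)
deriv(h,a)
deriv(h,b)
deriv(h,c)
deriv(h,e)
deriv(h,f)
deriv(h,h)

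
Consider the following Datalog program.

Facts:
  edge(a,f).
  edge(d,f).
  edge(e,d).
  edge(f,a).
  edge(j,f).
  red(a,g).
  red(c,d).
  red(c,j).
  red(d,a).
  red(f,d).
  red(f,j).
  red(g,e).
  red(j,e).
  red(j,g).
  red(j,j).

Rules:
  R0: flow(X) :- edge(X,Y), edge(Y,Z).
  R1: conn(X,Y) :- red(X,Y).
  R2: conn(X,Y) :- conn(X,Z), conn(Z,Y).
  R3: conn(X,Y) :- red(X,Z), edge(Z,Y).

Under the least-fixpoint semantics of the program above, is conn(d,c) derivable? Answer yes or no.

no

round 1: derive conn(a,g) via R1 from red(a,g)
round 1: derive conn(c,d) via R1 from red(c,d)
round 1: derive conn(c,j) via R1 from red(c,j)
round 1: derive conn(d,a) via R1 from red(d,a)
round 1: derive conn(f,d) via R1 from red(f,d)
round 1: derive conn(f,j) via R1 from red(f,j)
round 1: derive conn(g,e) via R1 from red(g,e)
round 1: derive conn(j,e) via R1 from red(j,e)
round 1: derive conn(j,g) via R1 from red(j,g)
round 1: derive conn(j,j) via R1 from red(j,j)
round 1: derive conn(c,f) via R3 from red(c,d), edge(d,f)
round 1: derive conn(d,f) via R3 from red(d,a), edge(a,f)
round 1: derive conn(f,f) via R3 from red(f,d), edge(d,f)
round 1: derive conn(g,d) via R3 from red(g,e), edge(e,d)
round 1: derive conn(j,d) via R3 from red(j,e), edge(e,d)
round 1: derive conn(j,f) via R3 from red(j,j), edge(j,f)
round 2: derive conn(a,d) via R2 from conn(a,g), conn(g,d)
round 2: derive conn(a,e) via R2 from conn(a,g), conn(g,e)
round 2: derive conn(c,a) via R2 from conn(c,d), conn(d,a)
round 2: derive conn(c,e) via R2 from conn(c,j), conn(j,e)
round 2: derive conn(c,g) via R2 from conn(c,j), conn(j,g)
round 2: derive conn(d,d) via R2 from conn(d,f), conn(f,d)
round 2: derive conn(d,g) via R2 from conn(d,a), conn(a,g)
round 2: derive conn(d,j) via R2 from conn(d,f), conn(f,j)
round 2: derive conn(f,a) via R2 from conn(f,d), conn(d,a)
round 2: derive conn(f,e) via R2 from conn(f,j), conn(j,e)
round 2: derive conn(f,g) via R2 from conn(f,j), conn(j,g)
round 2: derive conn(g,a) via R2 from conn(g,d), conn(d,a)
round 2: derive conn(g,f) via R2 from conn(g,d), conn(d,f)
round 2: derive conn(j,a) via R2 from conn(j,d), conn(d,a)
round 3: derive conn(a,a) via R2 from conn(a,d), conn(d,a)
round 3: derive conn(a,f) via R2 from conn(a,d), conn(d,f)
round 3: derive conn(a,j) via R2 from conn(a,d), conn(d,j)
round 3: derive conn(d,e) via R2 from conn(d,a), conn(a,e)
round 3: derive conn(g,g) via R2 from conn(g,a), conn(a,g)
round 3: derive conn(g,j) via R2 from conn(g,d), conn(d,j)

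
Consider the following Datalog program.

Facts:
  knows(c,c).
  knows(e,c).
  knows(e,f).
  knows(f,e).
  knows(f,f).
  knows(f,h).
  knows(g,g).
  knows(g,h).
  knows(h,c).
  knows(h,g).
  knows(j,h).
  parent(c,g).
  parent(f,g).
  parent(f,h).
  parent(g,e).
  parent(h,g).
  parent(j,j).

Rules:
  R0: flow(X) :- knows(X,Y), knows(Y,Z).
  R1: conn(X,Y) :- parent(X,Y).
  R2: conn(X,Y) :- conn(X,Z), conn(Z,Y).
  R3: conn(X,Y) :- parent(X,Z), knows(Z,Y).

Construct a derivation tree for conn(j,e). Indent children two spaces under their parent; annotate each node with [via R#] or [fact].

conn(j,e)  [via R2]
  conn(j,g)  [via R2]
    conn(j,h)  [via R3]
      parent(j,j)  [fact]
      knows(j,h)  [fact]
    conn(h,g)  [via R1]
      parent(h,g)  [fact]
  conn(g,e)  [via R1]
    parent(g,e)  [fact]

round 1: derive conn(c,g) via R1 from parent(c,g)
round 1: derive conn(f,g) via R1 from parent(f,g)
round 1: derive conn(f,h) via R1 from parent(f,h)
round 1: derive conn(g,e) via R1 from parent(g,e)
round 1: derive conn(h,g) via R1 from parent(h,g)
round 1: derive conn(j,j) via R1 from parent(j,j)
round 1: derive conn(c,h) via R3 from parent(c,g), knows(g,h)
round 1: derive conn(f,c) via R3 from parent(f,h), knows(h,c)
round 1: derive conn(g,c) via R3 from parent(g,e), knows(e,c)
round 1: derive conn(g,f) via R3 from parent(g,e), knows(e,f)
round 1: derive conn(h,h) via R3 from parent(h,g), knows(g,h)
round 1: derive conn(j,h) via R3 from parent(j,j), knows(j,h)
round 2: derive conn(c,c) via R2 from conn(c,g), conn(g,c)
round 2: derive conn(c,e) via R2 from conn(c,g), conn(g,e)
round 2: derive conn(c,f) via R2 from conn(c,g), conn(g,f)
round 2: derive conn(f,e) via R2 from conn(f,g), conn(g,e)
round 2: derive conn(f,f) via R2 from conn(f,g), conn(g,f)
round 2: derive conn(g,g) via R2 from conn(g,c), conn(c,g)
round 2: derive conn(g,h) via R2 from conn(g,c), conn(c,h)
round 2: derive conn(h,c) via R2 from conn(h,g), conn(g,c)
round 2: derive conn(h,e) via R2 from conn(h,g), conn(g,e)
round 2: derive conn(h,f) via R2 from conn(h,g), conn(g,f)
round 2: derive conn(j,g) via R2 from conn(j,h), conn(h,g)
round 3: derive conn(j,c) via R2 from conn(j,g), conn(g,c)
round 3: derive conn(j,e) via R2 from conn(j,g), conn(g,e)
round 3: derive conn(j,f) via R2 from conn(j,g), conn(g,f)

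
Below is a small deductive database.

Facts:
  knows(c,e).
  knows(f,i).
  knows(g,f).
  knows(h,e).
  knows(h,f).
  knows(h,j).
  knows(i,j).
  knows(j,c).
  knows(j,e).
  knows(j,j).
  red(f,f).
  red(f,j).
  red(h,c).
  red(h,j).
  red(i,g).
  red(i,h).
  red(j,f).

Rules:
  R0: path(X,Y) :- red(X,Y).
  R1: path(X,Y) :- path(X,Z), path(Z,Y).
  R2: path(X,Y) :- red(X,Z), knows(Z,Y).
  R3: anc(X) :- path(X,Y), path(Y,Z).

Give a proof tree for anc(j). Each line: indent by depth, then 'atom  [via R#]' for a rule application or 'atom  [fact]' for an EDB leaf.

round 1: derive path(f,f) via R0 from red(f,f)
round 1: derive path(f,j) via R0 from red(f,j)
round 1: derive path(h,c) via R0 from red(h,c)
round 1: derive path(h,j) via R0 from red(h,j)
round 1: derive path(i,g) via R0 from red(i,g)
round 1: derive path(i,h) via R0 from red(i,h)
round 1: derive path(j,f) via R0 from red(j,f)
round 1: derive path(f,c) via R2 from red(f,j), knows(j,c)
round 1: derive path(f,e) via R2 from red(f,j), knows(j,e)
round 1: derive path(f,i) via R2 from red(f,f), knows(f,i)
round 1: derive path(h,e) via R2 from red(h,c), knows(c,e)
round 1: derive path(i,e) via R2 from red(i,h), knows(h,e)
round 1: derive path(i,f) via R2 from red(i,g), knows(g,f)
round 1: derive path(i,j) via R2 from red(i,h), knows(h,j)
round 1: derive path(j,i) via R2 from red(j,f), knows(f,i)
round 2: derive path(f,g) via R1 from path(f,i), path(i,g)
round 2: derive path(f,h) via R1 from path(f,i), path(i,h)
round 2: derive path(h,f) via R1 from path(h,j), path(j,f)
round 2: derive path(h,i) via R1 from path(h,j), path(j,i)
round 2: derive path(i,c) via R1 from path(i,f), path(f,c)
round 2: derive path(i,i) via R1 from path(i,f), path(f,i)
round 2: derive path(j,c) via R1 from path(j,f), path(f,c)
round 2: derive path(j,e) via R1 from path(j,f), path(f,e)
round 2: derive path(j,g) via R1 from path(j,i), path(i,g)
round 2: derive path(j,h) via R1 from path(j,i), path(i,h)
round 2: derive path(j,j) via R1 from path(j,f), path(f,j)
round 2: derive anc(f) via R3 from path(f,f), path(f,c)
round 2: derive anc(h) via R3 from path(h,j), path(j,f)
round 2: derive anc(i) via R3 from path(i,f), path(f,c)
round 2: derive anc(j) via R3 from path(j,f), path(f,c)
round 3: derive path(h,g) via R1 from path(h,f), path(f,g)
round 3: derive path(h,h) via R1 from path(h,f), path(f,h)

anc(j)  [via R3]
  path(j,f)  [via R0]
    red(j,f)  [fact]
  path(f,c)  [via R2]
    red(f,j)  [fact]
    knows(j,c)  [fact]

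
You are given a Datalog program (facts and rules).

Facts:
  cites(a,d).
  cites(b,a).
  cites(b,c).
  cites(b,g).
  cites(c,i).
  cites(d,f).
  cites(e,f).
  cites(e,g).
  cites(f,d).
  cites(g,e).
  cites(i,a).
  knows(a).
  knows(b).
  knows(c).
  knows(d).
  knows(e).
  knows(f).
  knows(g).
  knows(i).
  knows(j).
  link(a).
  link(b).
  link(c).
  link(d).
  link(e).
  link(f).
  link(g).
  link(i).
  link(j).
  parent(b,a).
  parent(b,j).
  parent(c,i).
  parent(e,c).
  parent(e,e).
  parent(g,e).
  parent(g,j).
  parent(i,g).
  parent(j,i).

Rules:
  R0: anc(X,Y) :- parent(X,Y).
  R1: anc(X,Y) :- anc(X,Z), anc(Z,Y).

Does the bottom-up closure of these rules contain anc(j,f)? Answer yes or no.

no

round 1: derive anc(b,a) via R0 from parent(b,a)
round 1: derive anc(b,j) via R0 from parent(b,j)
round 1: derive anc(c,i) via R0 from parent(c,i)
round 1: derive anc(e,c) via R0 from parent(e,c)
round 1: derive anc(e,e) via R0 from parent(e,e)
round 1: derive anc(g,e) via R0 from parent(g,e)
round 1: derive anc(g,j) via R0 from parent(g,j)
round 1: derive anc(i,g) via R0 from parent(i,g)
round 1: derive anc(j,i) via R0 from parent(j,i)
round 2: derive anc(b,i) via R1 from anc(b,j), anc(j,i)
round 2: derive anc(c,g) via R1 from anc(c,i), anc(i,g)
round 2: derive anc(e,i) via R1 from anc(e,c), anc(c,i)
round 2: derive anc(g,c) via R1 from anc(g,e), anc(e,c)
round 2: derive anc(g,i) via R1 from anc(g,j), anc(j,i)
round 2: derive anc(i,e) via R1 from anc(i,g), anc(g,e)
round 2: derive anc(i,j) via R1 from anc(i,g), anc(g,j)
round 2: derive anc(j,g) via R1 from anc(j,i), anc(i,g)
round 3: derive anc(b,e) via R1 from anc(b,i), anc(i,e)
round 3: derive anc(b,g) via R1 from anc(b,i), anc(i,g)
round 3: derive anc(c,c) via R1 from anc(c,g), anc(g,c)
round 3: derive anc(c,e) via R1 from anc(c,g), anc(g,e)
round 3: derive anc(c,j) via R1 from anc(c,g), anc(g,j)
round 3: derive anc(e,g) via R1 from anc(e,c), anc(c,g)
round 3: derive anc(e,j) via R1 from anc(e,i), anc(i,j)
round 3: derive anc(g,g) via R1 from anc(g,c), anc(c,g)
round 3: derive anc(i,c) via R1 from anc(i,e), anc(e,c)
round 3: derive anc(i,i) via R1 from anc(i,e), anc(e,i)
round 3: derive anc(j,c) via R1 from anc(j,g), anc(g,c)
round 3: derive anc(j,e) via R1 from anc(j,g), anc(g,e)
round 3: derive anc(j,j) via R1 from anc(j,g), anc(g,j)
round 4: derive anc(b,c) via R1 from anc(b,e), anc(e,c)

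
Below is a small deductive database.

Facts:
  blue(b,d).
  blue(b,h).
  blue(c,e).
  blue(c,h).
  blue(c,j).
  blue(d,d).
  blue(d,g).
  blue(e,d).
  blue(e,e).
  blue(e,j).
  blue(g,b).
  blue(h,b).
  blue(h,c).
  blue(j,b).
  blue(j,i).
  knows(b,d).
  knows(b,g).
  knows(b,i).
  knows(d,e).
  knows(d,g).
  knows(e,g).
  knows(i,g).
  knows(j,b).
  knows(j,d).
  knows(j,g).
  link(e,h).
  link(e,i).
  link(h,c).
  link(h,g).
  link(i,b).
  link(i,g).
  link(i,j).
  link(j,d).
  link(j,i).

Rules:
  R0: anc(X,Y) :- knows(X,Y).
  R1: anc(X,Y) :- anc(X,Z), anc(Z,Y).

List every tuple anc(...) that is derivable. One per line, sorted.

anc(b,d)
anc(b,e)
anc(b,g)
anc(b,i)
anc(d,e)
anc(d,g)
anc(e,g)
anc(i,g)
anc(j,b)
anc(j,d)
anc(j,e)
anc(j,g)
anc(j,i)

round 1: derive anc(b,d) via R0 from knows(b,d)
round 1: derive anc(b,g) via R0 from knows(b,g)
round 1: derive anc(b,i) via R0 from knows(b,i)
round 1: derive anc(d,e) via R0 from knows(d,e)
round 1: derive anc(d,g) via R0 from knows(d,g)
round 1: derive anc(e,g) via R0 from knows(e,g)
round 1: derive anc(i,g) via R0 from knows(i,g)
round 1: derive anc(j,b) via R0 from knows(j,b)
round 1: derive anc(j,d) via R0 from knows(j,d)
round 1: derive anc(j,g) via R0 from knows(j,g)
round 2: derive anc(b,e) via R1 from anc(b,d), anc(d,e)
round 2: derive anc(j,e) via R1 from anc(j,d), anc(d,e)
round 2: derive anc(j,i) via R1 from anc(j,b), anc(b,i)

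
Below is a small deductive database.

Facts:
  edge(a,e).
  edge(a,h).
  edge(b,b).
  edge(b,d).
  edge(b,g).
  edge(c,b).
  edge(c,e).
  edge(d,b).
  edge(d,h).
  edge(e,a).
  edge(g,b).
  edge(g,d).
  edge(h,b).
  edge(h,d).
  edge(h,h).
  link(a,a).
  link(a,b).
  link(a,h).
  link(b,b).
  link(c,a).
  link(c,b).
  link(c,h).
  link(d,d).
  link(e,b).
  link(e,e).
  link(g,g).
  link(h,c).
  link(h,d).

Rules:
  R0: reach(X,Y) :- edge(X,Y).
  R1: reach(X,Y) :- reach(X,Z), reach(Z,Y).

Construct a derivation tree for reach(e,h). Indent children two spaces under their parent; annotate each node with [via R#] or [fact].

round 1: derive reach(a,e) via R0 from edge(a,e)
round 1: derive reach(a,h) via R0 from edge(a,h)
round 1: derive reach(b,b) via R0 from edge(b,b)
round 1: derive reach(b,d) via R0 from edge(b,d)
round 1: derive reach(b,g) via R0 from edge(b,g)
round 1: derive reach(c,b) via R0 from edge(c,b)
round 1: derive reach(c,e) via R0 from edge(c,e)
round 1: derive reach(d,b) via R0 from edge(d,b)
round 1: derive reach(d,h) via R0 from edge(d,h)
round 1: derive reach(e,a) via R0 from edge(e,a)
round 1: derive reach(g,b) via R0 from edge(g,b)
round 1: derive reach(g,d) via R0 from edge(g,d)
round 1: derive reach(h,b) via R0 from edge(h,b)
round 1: derive reach(h,d) via R0 from edge(h,d)
round 1: derive reach(h,h) via R0 from edge(h,h)
round 2: derive reach(a,a) via R1 from reach(a,e), reach(e,a)
round 2: derive reach(a,b) via R1 from reach(a,h), reach(h,b)
round 2: derive reach(a,d) via R1 from reach(a,h), reach(h,d)
round 2: derive reach(b,h) via R1 from reach(b,d), reach(d,h)
round 2: derive reach(c,a) via R1 from reach(c,e), reach(e,a)
round 2: derive reach(c,d) via R1 from reach(c,b), reach(b,d)
round 2: derive reach(c,g) via R1 from reach(c,b), reach(b,g)
round 2: derive reach(d,d) via R1 from reach(d,b), reach(b,d)
round 2: derive reach(d,g) via R1 from reach(d,b), reach(b,g)
round 2: derive reach(e,e) via R1 from reach(e,a), reach(a,e)
round 2: derive reach(e,h) via R1 from reach(e,a), reach(a,h)
round 2: derive reach(g,g) via R1 from reach(g,b), reach(b,g)
round 2: derive reach(g,h) via R1 from reach(g,d), reach(d,h)
round 2: derive reach(h,g) via R1 from reach(h,b), reach(b,g)
round 3: derive reach(a,g) via R1 from reach(a,b), reach(b,g)
round 3: derive reach(c,h) via R1 from reach(c,a), reach(a,h)
round 3: derive reach(e,b) via R1 from reach(e,a), reach(a,b)
round 3: derive reach(e,d) via R1 from reach(e,a), reach(a,d)
round 3: derive reach(e,g) via R1 from reach(e,h), reach(h,g)

reach(e,h)  [via R1]
  reach(e,a)  [via R0]
    edge(e,a)  [fact]
  reach(a,h)  [via R0]
    edge(a,h)  [fact]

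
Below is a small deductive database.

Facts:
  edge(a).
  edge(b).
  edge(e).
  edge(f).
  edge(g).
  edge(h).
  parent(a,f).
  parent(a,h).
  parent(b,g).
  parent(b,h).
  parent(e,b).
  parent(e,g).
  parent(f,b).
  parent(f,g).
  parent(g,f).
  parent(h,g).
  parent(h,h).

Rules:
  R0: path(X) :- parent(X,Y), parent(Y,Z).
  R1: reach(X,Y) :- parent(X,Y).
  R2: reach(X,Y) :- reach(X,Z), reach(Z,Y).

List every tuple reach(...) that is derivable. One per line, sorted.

round 1: derive reach(a,f) via R1 from parent(a,f)
round 1: derive reach(a,h) via R1 from parent(a,h)
round 1: derive reach(b,g) via R1 from parent(b,g)
round 1: derive reach(b,h) via R1 from parent(b,h)
round 1: derive reach(e,b) via R1 from parent(e,b)
round 1: derive reach(e,g) via R1 from parent(e,g)
round 1: derive reach(f,b) via R1 from parent(f,b)
round 1: derive reach(f,g) via R1 from parent(f,g)
round 1: derive reach(g,f) via R1 from parent(g,f)
round 1: derive reach(h,g) via R1 from parent(h,g)
round 1: derive reach(h,h) via R1 from parent(h,h)
round 2: derive reach(a,b) via R2 from reach(a,f), reach(f,b)
round 2: derive reach(a,g) via R2 from reach(a,f), reach(f,g)
round 2: derive reach(b,f) via R2 from reach(b,g), reach(g,f)
round 2: derive reach(e,f) via R2 from reach(e,g), reach(g,f)
round 2: derive reach(e,h) via R2 from reach(e,b), reach(b,h)
round 2: derive reach(f,f) via R2 from reach(f,g), reach(g,f)
round 2: derive reach(f,h) via R2 from reach(f,b), reach(b,h)
round 2: derive reach(g,b) via R2 from reach(g,f), reach(f,b)
round 2: derive reach(g,g) via R2 from reach(g,f), reach(f,g)
round 2: derive reach(h,f) via R2 from reach(h,g), reach(g,f)
round 3: derive reach(b,b) via R2 from reach(b,f), reach(f,b)
round 3: derive reach(g,h) via R2 from reach(g,b), reach(b,h)
round 3: derive reach(h,b) via R2 from reach(h,f), reach(f,b)

reach(a,b)
reach(a,f)
reach(a,g)
reach(a,h)
reach(b,b)
reach(b,f)
reach(b,g)
reach(b,h)
reach(e,b)
reach(e,f)
reach(e,g)
reach(e,h)
reach(f,b)
reach(f,f)
reach(f,g)
reach(f,h)
reach(g,b)
reach(g,f)
reach(g,g)
reach(g,h)
reach(h,b)
reach(h,f)
reach(h,g)
reach(h,h)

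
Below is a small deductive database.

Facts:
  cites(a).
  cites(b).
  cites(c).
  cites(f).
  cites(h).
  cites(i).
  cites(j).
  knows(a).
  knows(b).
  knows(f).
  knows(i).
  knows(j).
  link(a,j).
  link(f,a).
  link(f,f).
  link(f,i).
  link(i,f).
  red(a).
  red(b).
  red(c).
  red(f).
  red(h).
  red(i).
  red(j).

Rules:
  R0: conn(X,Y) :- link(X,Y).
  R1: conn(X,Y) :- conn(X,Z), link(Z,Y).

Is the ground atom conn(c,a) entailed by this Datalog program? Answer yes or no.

no

round 1: derive conn(a,j) via R0 from link(a,j)
round 1: derive conn(f,a) via R0 from link(f,a)
round 1: derive conn(f,f) via R0 from link(f,f)
round 1: derive conn(f,i) via R0 from link(f,i)
round 1: derive conn(i,f) via R0 from link(i,f)
round 2: derive conn(f,j) via R1 from conn(f,a), link(a,j)
round 2: derive conn(i,a) via R1 from conn(i,f), link(f,a)
round 2: derive conn(i,i) via R1 from conn(i,f), link(f,i)
round 3: derive conn(i,j) via R1 from conn(i,a), link(a,j)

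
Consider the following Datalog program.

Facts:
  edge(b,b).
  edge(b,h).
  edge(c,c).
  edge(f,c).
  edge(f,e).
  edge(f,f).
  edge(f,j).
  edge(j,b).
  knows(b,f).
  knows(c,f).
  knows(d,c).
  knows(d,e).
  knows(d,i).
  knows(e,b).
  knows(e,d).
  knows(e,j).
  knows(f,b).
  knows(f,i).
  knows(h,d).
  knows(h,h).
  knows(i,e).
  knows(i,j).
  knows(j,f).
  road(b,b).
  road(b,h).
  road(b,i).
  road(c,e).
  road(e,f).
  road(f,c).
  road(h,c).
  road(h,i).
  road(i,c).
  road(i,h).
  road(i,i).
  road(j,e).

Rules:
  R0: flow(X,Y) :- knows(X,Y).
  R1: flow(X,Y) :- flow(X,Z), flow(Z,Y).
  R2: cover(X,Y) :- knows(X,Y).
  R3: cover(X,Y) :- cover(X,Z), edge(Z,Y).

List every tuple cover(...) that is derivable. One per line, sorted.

round 1: derive cover(b,f) via R2 from knows(b,f)
round 1: derive cover(c,f) via R2 from knows(c,f)
round 1: derive cover(d,c) via R2 from knows(d,c)
round 1: derive cover(d,e) via R2 from knows(d,e)
round 1: derive cover(d,i) via R2 from knows(d,i)
round 1: derive cover(e,b) via R2 from knows(e,b)
round 1: derive cover(e,d) via R2 from knows(e,d)
round 1: derive cover(e,j) via R2 from knows(e,j)
round 1: derive cover(f,b) via R2 from knows(f,b)
round 1: derive cover(f,i) via R2 from knows(f,i)
round 1: derive cover(h,d) via R2 from knows(h,d)
round 1: derive cover(h,h) via R2 from knows(h,h)
round 1: derive cover(i,e) via R2 from knows(i,e)
round 1: derive cover(i,j) via R2 from knows(i,j)
round 1: derive cover(j,f) via R2 from knows(j,f)
round 2: derive cover(b,c) via R3 from cover(b,f), edge(f,c)
round 2: derive cover(b,e) via R3 from cover(b,f), edge(f,e)
round 2: derive cover(b,j) via R3 from cover(b,f), edge(f,j)
round 2: derive cover(c,c) via R3 from cover(c,f), edge(f,c)
round 2: derive cover(c,e) via R3 from cover(c,f), edge(f,e)
round 2: derive cover(c,j) via R3 from cover(c,f), edge(f,j)
round 2: derive cover(e,h) via R3 from cover(e,b), edge(b,h)
round 2: derive cover(f,h) via R3 from cover(f,b), edge(b,h)
round 2: derive cover(i,b) via R3 from cover(i,j), edge(j,b)
round 2: derive cover(j,c) via R3 from cover(j,f), edge(f,c)
round 2: derive cover(j,e) via R3 from cover(j,f), edge(f,e)
round 2: derive cover(j,j) via R3 from cover(j,f), edge(f,j)
round 3: derive cover(b,b) via R3 from cover(b,j), edge(j,b)
round 3: derive cover(c,b) via R3 from cover(c,j), edge(j,b)
round 3: derive cover(i,h) via R3 from cover(i,b), edge(b,h)
round 3: derive cover(j,b) via R3 from cover(j,j), edge(j,b)
round 4: derive cover(b,h) via R3 from cover(b,b), edge(b,h)
round 4: derive cover(c,h) via R3 from cover(c,b), edge(b,h)
round 4: derive cover(j,h) via R3 from cover(j,b), edge(b,h)

cover(b,b)
cover(b,c)
cover(b,e)
cover(b,f)
cover(b,h)
cover(b,j)
cover(c,b)
cover(c,c)
cover(c,e)
cover(c,f)
cover(c,h)
cover(c,j)
cover(d,c)
cover(d,e)
cover(d,i)
cover(e,b)
cover(e,d)
cover(e,h)
cover(e,j)
cover(f,b)
cover(f,h)
cover(f,i)
cover(h,d)
cover(h,h)
cover(i,b)
cover(i,e)
cover(i,h)
cover(i,j)
cover(j,b)
cover(j,c)
cover(j,e)
cover(j,f)
cover(j,h)
cover(j,j)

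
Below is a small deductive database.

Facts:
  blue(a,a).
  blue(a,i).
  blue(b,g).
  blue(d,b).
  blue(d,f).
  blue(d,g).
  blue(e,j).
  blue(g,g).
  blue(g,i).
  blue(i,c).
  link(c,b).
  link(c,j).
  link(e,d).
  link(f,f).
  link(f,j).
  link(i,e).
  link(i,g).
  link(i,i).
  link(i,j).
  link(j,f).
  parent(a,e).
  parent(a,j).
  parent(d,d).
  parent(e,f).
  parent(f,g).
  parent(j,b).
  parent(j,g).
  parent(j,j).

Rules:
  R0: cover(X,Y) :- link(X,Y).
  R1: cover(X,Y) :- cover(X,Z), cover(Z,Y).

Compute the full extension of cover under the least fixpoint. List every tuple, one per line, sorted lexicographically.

cover(c,b)
cover(c,f)
cover(c,j)
cover(e,d)
cover(f,f)
cover(f,j)
cover(i,d)
cover(i,e)
cover(i,f)
cover(i,g)
cover(i,i)
cover(i,j)
cover(j,f)
cover(j,j)

round 1: derive cover(c,b) via R0 from link(c,b)
round 1: derive cover(c,j) via R0 from link(c,j)
round 1: derive cover(e,d) via R0 from link(e,d)
round 1: derive cover(f,f) via R0 from link(f,f)
round 1: derive cover(f,j) via R0 from link(f,j)
round 1: derive cover(i,e) via R0 from link(i,e)
round 1: derive cover(i,g) via R0 from link(i,g)
round 1: derive cover(i,i) via R0 from link(i,i)
round 1: derive cover(i,j) via R0 from link(i,j)
round 1: derive cover(j,f) via R0 from link(j,f)
round 2: derive cover(c,f) via R1 from cover(c,j), cover(j,f)
round 2: derive cover(i,d) via R1 from cover(i,e), cover(e,d)
round 2: derive cover(i,f) via R1 from cover(i,j), cover(j,f)
round 2: derive cover(j,j) via R1 from cover(j,f), cover(f,j)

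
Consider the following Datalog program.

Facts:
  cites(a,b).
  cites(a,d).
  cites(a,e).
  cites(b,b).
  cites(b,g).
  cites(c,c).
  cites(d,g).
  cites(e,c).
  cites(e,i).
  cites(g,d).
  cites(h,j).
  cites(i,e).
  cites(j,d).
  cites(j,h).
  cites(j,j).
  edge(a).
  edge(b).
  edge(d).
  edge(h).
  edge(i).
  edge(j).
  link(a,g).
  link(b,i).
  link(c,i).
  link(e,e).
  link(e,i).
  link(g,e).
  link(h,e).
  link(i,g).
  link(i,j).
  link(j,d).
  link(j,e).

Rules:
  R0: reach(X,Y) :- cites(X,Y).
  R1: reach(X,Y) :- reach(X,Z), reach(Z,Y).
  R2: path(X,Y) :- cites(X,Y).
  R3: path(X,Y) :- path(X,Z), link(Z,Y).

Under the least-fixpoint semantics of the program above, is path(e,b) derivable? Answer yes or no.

no

round 1: derive path(a,b) via R2 from cites(a,b)
round 1: derive path(a,d) via R2 from cites(a,d)
round 1: derive path(a,e) via R2 from cites(a,e)
round 1: derive path(b,b) via R2 from cites(b,b)
round 1: derive path(b,g) via R2 from cites(b,g)
round 1: derive path(c,c) via R2 from cites(c,c)
round 1: derive path(d,g) via R2 from cites(d,g)
round 1: derive path(e,c) via R2 from cites(e,c)
round 1: derive path(e,i) via R2 from cites(e,i)
round 1: derive path(g,d) via R2 from cites(g,d)
round 1: derive path(h,j) via R2 from cites(h,j)
round 1: derive path(i,e) via R2 from cites(i,e)
round 1: derive path(j,d) via R2 from cites(j,d)
round 1: derive path(j,h) via R2 from cites(j,h)
round 1: derive path(j,j) via R2 from cites(j,j)
round 2: derive path(a,i) via R3 from path(a,b), link(b,i)
round 2: derive path(b,e) via R3 from path(b,g), link(g,e)
round 2: derive path(b,i) via R3 from path(b,b), link(b,i)
round 2: derive path(c,i) via R3 from path(c,c), link(c,i)
round 2: derive path(d,e) via R3 from path(d,g), link(g,e)
round 2: derive path(e,g) via R3 from path(e,i), link(i,g)
round 2: derive path(e,j) via R3 from path(e,i), link(i,j)
round 2: derive path(h,d) via R3 from path(h,j), link(j,d)
round 2: derive path(h,e) via R3 from path(h,j), link(j,e)
round 2: derive path(i,i) via R3 from path(i,e), link(e,i)
round 2: derive path(j,e) via R3 from path(j,h), link(h,e)
round 3: derive path(a,g) via R3 from path(a,i), link(i,g)
round 3: derive path(a,j) via R3 from path(a,i), link(i,j)
round 3: derive path(b,j) via R3 from path(b,i), link(i,j)
round 3: derive path(c,g) via R3 from path(c,i), link(i,g)
round 3: derive path(c,j) via R3 from path(c,i), link(i,j)
round 3: derive path(d,i) via R3 from path(d,e), link(e,i)
round 3: derive path(e,d) via R3 from path(e,j), link(j,d)
round 3: derive path(e,e) via R3 from path(e,g), link(g,e)
round 3: derive path(h,i) via R3 from path(h,e), link(e,i)
round 3: derive path(i,g) via R3 from path(i,i), link(i,g)
round 3: derive path(i,j) via R3 from path(i,i), link(i,j)
round 3: derive path(j,i) via R3 from path(j,e), link(e,i)
round 4: derive path(b,d) via R3 from path(b,j), link(j,d)
round 4: derive path(c,d) via R3 from path(c,j), link(j,d)
round 4: derive path(c,e) via R3 from path(c,g), link(g,e)
round 4: derive path(d,j) via R3 from path(d,i), link(i,j)
round 4: derive path(h,g) via R3 from path(h,i), link(i,g)
round 4: derive path(i,d) via R3 from path(i,j), link(j,d)
round 4: derive path(j,g) via R3 from path(j,i), link(i,g)
round 5: derive path(d,d) via R3 from path(d,j), link(j,d)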